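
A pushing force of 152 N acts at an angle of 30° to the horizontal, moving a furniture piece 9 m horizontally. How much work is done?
W = F·d·cosθ = (152)(9)cos(30°) = 1185 J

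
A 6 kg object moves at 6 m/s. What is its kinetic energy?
KE = ½mv² = ½(6)(6)² = 108.0 J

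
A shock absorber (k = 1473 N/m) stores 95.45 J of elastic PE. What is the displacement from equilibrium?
x = √(2·PE/k) = √(2·95.45/1473) = 0.36 m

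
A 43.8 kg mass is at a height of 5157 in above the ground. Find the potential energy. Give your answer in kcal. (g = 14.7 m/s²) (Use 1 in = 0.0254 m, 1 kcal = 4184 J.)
Convert to SI: m = 43.8 kg, h = 130.988 m
PE = mgh = (43.8)(14.7)(130.988) = 84337.8 J = 20.16 kcal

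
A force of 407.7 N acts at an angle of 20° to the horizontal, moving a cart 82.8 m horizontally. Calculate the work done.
W = F·d·cosθ = (407.7)(82.8)cos(20°) = 31720 J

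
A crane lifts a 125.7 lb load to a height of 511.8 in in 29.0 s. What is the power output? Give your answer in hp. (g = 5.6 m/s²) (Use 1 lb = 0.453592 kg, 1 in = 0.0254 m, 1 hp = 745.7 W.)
Convert to SI: m = 57.0165 kg, h = 12.9997 m, t = 29.0 s
P = mgh/t = (57.0165)(5.6)(12.9997)/29.0 = 143.128 W = 0.1919 hp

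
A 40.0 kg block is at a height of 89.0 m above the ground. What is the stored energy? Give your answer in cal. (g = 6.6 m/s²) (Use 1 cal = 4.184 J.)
PE = mgh = (40.0)(6.6)(89.0) = 23496.0 J = 5616 cal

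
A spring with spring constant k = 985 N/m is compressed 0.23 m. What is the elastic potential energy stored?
PE = ½kx² = ½(985)(0.23)² = 26.05 J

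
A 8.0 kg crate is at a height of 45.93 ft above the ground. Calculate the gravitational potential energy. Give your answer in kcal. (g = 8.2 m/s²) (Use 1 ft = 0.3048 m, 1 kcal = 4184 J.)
Convert to SI: m = 8.0 kg, h = 13.9995 m
PE = mgh = (8.0)(8.2)(13.9995) = 918.365 J = 0.2195 kcal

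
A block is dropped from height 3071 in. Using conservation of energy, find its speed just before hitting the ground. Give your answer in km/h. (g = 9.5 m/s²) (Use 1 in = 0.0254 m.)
Convert to SI: h = 78.0034 m
mgh = ½mv² ⇒ v = √(2gh) = √(2·9.5·78.0034) = 38.4976 m/s = 138.6 km/h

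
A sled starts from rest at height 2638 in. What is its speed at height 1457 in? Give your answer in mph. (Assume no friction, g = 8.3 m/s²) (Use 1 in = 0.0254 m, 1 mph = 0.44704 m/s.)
Convert to SI: h₁−h₂ = 29.9974 m
mgh₁ = mgh₂ + ½mv² ⇒ v = √(2g(h₁−h₂)) = √(2·8.3·29.9974) = 22.3149 m/s = 49.92 mph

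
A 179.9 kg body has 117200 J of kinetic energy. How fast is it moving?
v = √(2·KE/m) = √(2·117200/179.9) = 36.1 m/s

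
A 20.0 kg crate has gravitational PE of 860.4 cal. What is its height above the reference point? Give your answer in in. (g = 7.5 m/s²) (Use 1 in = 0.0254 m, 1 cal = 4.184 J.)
Convert to SI: m = 20.0 kg, PE = 3599.91 J
h = PE/(mg) = 3599.91/(20.0·7.5) = 23.9994 m = 944.9 in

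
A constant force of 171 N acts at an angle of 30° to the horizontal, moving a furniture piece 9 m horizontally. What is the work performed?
W = F·d·cosθ = (171)(9)cos(30°) = 1333 J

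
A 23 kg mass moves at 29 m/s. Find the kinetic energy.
KE = ½mv² = ½(23)(29)² = 9671.5 J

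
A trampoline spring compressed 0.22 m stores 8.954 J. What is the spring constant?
k = 2·PE/x² = 2·8.954/(0.22)² = 370.0 N/m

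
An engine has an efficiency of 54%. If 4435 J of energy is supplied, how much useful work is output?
W_out = η·W_in = 0.54·4435 = 2394.9 J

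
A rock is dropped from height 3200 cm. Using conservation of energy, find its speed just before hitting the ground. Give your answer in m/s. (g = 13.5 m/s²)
Convert to SI: h = 32.0 m
mgh = ½mv² ⇒ v = √(2gh) = √(2·13.5·32.0) = 29.39 m/s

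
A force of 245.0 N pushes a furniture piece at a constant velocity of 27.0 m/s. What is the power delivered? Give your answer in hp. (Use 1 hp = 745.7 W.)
P = Fv = (245.0)(27.0) = 6615.0 W = 8.871 hp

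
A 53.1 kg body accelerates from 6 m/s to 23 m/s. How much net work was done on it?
W = ΔKE = ½m(v₂² − v₁²) = ½(53.1)(23² − 6²) = 13089.15 J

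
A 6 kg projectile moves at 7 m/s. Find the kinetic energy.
KE = ½mv² = ½(6)(7)² = 147.0 J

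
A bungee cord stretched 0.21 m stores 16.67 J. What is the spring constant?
k = 2·PE/x² = 2·16.67/(0.21)² = 756.0 N/m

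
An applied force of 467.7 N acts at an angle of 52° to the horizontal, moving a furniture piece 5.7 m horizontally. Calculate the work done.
W = F·d·cosθ = (467.7)(5.7)cos(52°) = 1641 J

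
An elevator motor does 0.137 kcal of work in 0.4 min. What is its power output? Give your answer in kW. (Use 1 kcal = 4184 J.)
Convert to SI: W = 573.208 J, t = 24.0 s
P = W/t = 573.208/24.0 = 23.8837 W = 0.02388 kW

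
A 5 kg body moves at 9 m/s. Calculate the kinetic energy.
KE = ½mv² = ½(5)(9)² = 202.5 J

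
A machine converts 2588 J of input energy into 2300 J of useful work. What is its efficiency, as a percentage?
η = W_out/W_in = 2300/2588 = 88.87%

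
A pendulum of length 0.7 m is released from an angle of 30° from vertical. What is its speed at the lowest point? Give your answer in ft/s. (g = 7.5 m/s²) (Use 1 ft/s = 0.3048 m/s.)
h = L(1 − cosθ) = 0.7(1 − cos30°) = 0.0937822 m
v = √(2gh) = √(2·7.5·0.0937822) = 1.18606 m/s = 3.891 ft/s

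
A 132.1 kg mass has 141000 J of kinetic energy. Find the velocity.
v = √(2·KE/m) = √(2·141000/132.1) = 46.2 m/s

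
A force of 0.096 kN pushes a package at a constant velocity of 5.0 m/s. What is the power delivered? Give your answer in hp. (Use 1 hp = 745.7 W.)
Convert to SI: F = 96.0 N, v = 5.0 m/s
P = Fv = (96.0)(5.0) = 480.0 W = 0.6437 hp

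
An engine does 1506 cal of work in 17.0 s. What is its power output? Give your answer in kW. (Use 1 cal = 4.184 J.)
Convert to SI: W = 6301.1 J, t = 17.0 s
P = W/t = 6301.1/17.0 = 370.653 W = 0.3707 kW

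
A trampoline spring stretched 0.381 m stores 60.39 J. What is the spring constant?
k = 2·PE/x² = 2·60.39/(0.381)² = 832.0 N/m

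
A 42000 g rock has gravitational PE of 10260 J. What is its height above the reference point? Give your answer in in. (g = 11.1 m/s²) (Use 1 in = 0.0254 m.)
Convert to SI: m = 42.0 kg, PE = 10260.0 J
h = PE/(mg) = 10260.0/(42.0·11.1) = 22.0077 m = 866.4 in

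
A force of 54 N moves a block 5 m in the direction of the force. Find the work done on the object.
W = F·d = (54)(5) = 270.0 J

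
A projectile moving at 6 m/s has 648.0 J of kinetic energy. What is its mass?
m = 2·KE/v² = 2·648.0/(6)² = 36.0 kg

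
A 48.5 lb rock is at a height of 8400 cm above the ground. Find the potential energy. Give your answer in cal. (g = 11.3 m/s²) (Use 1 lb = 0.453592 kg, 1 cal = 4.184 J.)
Convert to SI: m = 21.9992 kg, h = 84.0 m
PE = mgh = (21.9992)(11.3)(84.0) = 20881.7 J = 4991 cal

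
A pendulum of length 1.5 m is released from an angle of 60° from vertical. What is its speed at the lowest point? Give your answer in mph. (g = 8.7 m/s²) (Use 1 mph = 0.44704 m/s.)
h = L(1 − cosθ) = 1.5(1 − cos60°) = 0.75 m
v = √(2gh) = √(2·8.7·0.75) = 3.61248 m/s = 8.081 mph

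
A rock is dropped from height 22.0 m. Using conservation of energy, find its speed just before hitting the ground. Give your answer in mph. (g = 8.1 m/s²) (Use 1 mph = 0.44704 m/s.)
mgh = ½mv² ⇒ v = √(2gh) = √(2·8.1·22.0) = 18.8786 m/s = 42.23 mph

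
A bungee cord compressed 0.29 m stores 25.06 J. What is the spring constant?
k = 2·PE/x² = 2·25.06/(0.29)² = 596.0 N/m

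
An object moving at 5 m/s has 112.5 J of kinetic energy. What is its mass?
m = 2·KE/v² = 2·112.5/(5)² = 9.0 kg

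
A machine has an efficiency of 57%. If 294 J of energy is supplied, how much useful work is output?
W_out = η·W_in = 0.57·294 = 167.58 J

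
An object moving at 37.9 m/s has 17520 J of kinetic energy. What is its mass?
m = 2·KE/v² = 2·17520/(37.9)² = 24.39 kg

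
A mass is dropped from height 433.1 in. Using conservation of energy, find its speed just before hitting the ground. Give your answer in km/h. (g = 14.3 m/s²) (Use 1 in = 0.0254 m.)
Convert to SI: h = 11.0007 m
mgh = ½mv² ⇒ v = √(2gh) = √(2·14.3·11.0007) = 17.7376 m/s = 63.86 km/h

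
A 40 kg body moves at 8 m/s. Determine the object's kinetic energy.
KE = ½mv² = ½(40)(8)² = 1280.0 J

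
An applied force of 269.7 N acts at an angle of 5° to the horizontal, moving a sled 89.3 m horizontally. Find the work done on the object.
W = F·d·cosθ = (269.7)(89.3)cos(5°) = 23990 J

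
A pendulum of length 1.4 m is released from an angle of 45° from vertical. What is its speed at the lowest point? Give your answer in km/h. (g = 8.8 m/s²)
h = L(1 − cosθ) = 1.4(1 − cos45°) = 0.410051 m
v = √(2gh) = √(2·8.8·0.410051) = 2.68643 m/s = 9.671 km/h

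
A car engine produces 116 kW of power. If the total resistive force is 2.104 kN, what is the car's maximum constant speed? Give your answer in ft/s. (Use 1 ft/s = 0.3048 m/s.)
Convert to SI: F = 2104.0 N
P = Fv ⇒ v = P/F = 116000 W/2104.0 N = 55.1331 m/s = 180.9 ft/s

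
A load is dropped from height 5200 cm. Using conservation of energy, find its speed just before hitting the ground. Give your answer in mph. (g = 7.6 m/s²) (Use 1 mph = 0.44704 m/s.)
Convert to SI: h = 52.0 m
mgh = ½mv² ⇒ v = √(2gh) = √(2·7.6·52.0) = 28.1141 m/s = 62.89 mph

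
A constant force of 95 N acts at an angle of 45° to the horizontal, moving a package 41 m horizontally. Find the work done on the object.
W = F·d·cosθ = (95)(41)cos(45°) = 2754 J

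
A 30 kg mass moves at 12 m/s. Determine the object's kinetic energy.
KE = ½mv² = ½(30)(12)² = 2160.0 J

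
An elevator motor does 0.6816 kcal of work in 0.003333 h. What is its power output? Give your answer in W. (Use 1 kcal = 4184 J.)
Convert to SI: W = 2851.81 J, t = 11.9988 s
P = W/t = 2851.81/11.9988 = 237.7 W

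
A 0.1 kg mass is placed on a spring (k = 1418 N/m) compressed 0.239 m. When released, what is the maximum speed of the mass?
½kx² = ½mv² ⇒ v = x√(k/m) = (0.239)√(1418/0.1) = 28.46 m/s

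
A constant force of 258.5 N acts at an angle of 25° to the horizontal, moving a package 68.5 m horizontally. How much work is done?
W = F·d·cosθ = (258.5)(68.5)cos(25°) = 16050 J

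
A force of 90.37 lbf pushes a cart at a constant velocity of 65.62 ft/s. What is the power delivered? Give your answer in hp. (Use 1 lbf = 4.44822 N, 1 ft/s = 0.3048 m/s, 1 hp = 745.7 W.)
Convert to SI: F = 401.986 N, v = 20.001 m/s
P = Fv = (401.986)(20.001) = 8040.11 W = 10.78 hp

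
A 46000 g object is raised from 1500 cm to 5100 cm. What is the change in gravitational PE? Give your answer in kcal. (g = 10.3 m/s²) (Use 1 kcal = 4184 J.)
Convert to SI: m = 46.0 kg, Δh = 36.0 m
ΔPE = mgΔh = (46.0)(10.3)(36.0) = 17056.8 J = 4.077 kcal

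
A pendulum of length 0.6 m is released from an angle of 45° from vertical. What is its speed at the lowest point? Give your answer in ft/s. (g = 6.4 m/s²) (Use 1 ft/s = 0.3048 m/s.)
h = L(1 − cosθ) = 0.6(1 − cos45°) = 0.175736 m
v = √(2gh) = √(2·6.4·0.175736) = 1.49981 m/s = 4.921 ft/s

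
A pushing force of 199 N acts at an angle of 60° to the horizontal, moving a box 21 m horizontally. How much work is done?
W = F·d·cosθ = (199)(21)cos(60°) = 2090 J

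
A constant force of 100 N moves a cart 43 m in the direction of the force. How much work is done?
W = F·d = (100)(43) = 4300 J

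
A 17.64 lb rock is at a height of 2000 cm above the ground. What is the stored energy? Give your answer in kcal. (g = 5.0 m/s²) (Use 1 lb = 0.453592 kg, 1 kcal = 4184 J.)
Convert to SI: m = 8.00136 kg, h = 20.0 m
PE = mgh = (8.00136)(5.0)(20.0) = 800.136 J = 0.1912 kcal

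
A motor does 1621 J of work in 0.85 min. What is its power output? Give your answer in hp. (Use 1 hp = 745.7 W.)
Convert to SI: W = 1621.0 J, t = 51.0 s
P = W/t = 1621.0/51.0 = 31.7843 W = 0.04262 hp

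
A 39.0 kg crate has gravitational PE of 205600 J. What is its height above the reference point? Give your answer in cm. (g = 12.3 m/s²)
h = PE/(mg) = 205600/(39.0·12.3) = 428.601 m = 42860 cm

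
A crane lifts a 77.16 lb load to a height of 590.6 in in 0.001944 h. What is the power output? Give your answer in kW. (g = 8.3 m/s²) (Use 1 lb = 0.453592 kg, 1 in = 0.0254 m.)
Convert to SI: m = 34.9992 kg, h = 15.0012 m, t = 6.9984 s
P = mgh/t = (34.9992)(8.3)(15.0012)/6.9984 = 622.679 W = 0.6227 kW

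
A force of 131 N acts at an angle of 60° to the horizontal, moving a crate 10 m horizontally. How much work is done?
W = F·d·cosθ = (131)(10)cos(60°) = 655.0 J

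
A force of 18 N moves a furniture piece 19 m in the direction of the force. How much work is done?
W = F·d = (18)(19) = 342.0 J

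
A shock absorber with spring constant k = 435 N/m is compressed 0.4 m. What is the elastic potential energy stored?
PE = ½kx² = ½(435)(0.4)² = 34.8 J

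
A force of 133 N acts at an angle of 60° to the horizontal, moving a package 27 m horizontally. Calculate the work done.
W = F·d·cosθ = (133)(27)cos(60°) = 1796 J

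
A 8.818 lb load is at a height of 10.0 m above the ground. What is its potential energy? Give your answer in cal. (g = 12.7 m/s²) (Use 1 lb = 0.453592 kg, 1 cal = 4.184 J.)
Convert to SI: m = 3.99977 kg, h = 10.0 m
PE = mgh = (3.99977)(12.7)(10.0) = 507.971 J = 121.4 cal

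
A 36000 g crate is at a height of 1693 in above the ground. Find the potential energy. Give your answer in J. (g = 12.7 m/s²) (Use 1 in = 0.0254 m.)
Convert to SI: m = 36.0 kg, h = 43.0022 m
PE = mgh = (36.0)(12.7)(43.0022) = 19660 J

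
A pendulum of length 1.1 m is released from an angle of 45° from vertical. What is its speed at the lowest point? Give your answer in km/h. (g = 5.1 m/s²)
h = L(1 − cosθ) = 1.1(1 − cos45°) = 0.322183 m
v = √(2gh) = √(2·5.1·0.322183) = 1.8128 m/s = 6.526 km/h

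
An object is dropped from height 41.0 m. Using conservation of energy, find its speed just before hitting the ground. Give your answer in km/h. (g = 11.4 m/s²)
mgh = ½mv² ⇒ v = √(2gh) = √(2·11.4·41.0) = 30.5745 m/s = 110.1 km/h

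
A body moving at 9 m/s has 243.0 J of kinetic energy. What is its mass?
m = 2·KE/v² = 2·243.0/(9)² = 6.0 kg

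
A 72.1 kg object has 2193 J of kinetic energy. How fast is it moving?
v = √(2·KE/m) = √(2·2193/72.1) = 7.799 m/s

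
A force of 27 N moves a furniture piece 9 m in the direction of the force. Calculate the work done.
W = F·d = (27)(9) = 243.0 J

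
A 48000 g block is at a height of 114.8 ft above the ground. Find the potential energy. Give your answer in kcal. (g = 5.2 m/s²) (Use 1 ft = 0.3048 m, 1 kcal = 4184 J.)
Convert to SI: m = 48.0 kg, h = 34.991 m
PE = mgh = (48.0)(5.2)(34.991) = 8733.76 J = 2.087 kcal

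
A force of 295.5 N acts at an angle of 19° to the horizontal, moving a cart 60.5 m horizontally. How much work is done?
W = F·d·cosθ = (295.5)(60.5)cos(19°) = 16900 J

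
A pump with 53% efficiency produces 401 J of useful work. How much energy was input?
W_in = W_out/η = 401/0.53 = 756.6 J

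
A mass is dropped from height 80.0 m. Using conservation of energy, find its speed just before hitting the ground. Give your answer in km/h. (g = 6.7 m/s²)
mgh = ½mv² ⇒ v = √(2gh) = √(2·6.7·80.0) = 32.7414 m/s = 117.9 km/h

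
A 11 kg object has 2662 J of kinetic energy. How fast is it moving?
v = √(2·KE/m) = √(2·2662/11) = 22.0 m/s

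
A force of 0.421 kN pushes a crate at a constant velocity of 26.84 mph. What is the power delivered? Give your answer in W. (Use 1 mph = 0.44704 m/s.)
Convert to SI: F = 421.0 N, v = 11.9986 m/s
P = Fv = (421.0)(11.9986) = 5051 W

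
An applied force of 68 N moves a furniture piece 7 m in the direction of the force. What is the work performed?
W = F·d = (68)(7) = 476.0 J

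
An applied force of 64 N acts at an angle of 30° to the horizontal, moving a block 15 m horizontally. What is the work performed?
W = F·d·cosθ = (64)(15)cos(30°) = 831.4 J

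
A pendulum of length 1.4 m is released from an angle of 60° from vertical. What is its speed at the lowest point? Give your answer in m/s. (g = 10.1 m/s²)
h = L(1 − cosθ) = 1.4(1 − cos60°) = 0.7 m
v = √(2gh) = √(2·10.1·0.7) = 3.76 m/s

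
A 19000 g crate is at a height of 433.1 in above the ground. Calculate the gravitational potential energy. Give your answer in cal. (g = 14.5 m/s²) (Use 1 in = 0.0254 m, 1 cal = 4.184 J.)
Convert to SI: m = 19.0 kg, h = 11.0007 m
PE = mgh = (19.0)(14.5)(11.0007) = 3030.7 J = 724.4 cal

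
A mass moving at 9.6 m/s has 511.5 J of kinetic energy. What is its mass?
m = 2·KE/v² = 2·511.5/(9.6)² = 11.1 kg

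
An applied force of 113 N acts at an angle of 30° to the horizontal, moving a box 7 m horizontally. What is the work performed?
W = F·d·cosθ = (113)(7)cos(30°) = 685.0 J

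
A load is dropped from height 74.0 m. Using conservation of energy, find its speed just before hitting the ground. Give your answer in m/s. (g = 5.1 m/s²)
mgh = ½mv² ⇒ v = √(2gh) = √(2·5.1·74.0) = 27.47 m/s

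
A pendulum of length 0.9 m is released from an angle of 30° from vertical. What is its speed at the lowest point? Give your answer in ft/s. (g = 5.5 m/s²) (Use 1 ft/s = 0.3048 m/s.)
h = L(1 − cosθ) = 0.9(1 − cos30°) = 0.120577 m
v = √(2gh) = √(2·5.5·0.120577) = 1.15167 m/s = 3.778 ft/s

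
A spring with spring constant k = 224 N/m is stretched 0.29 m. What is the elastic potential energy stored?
PE = ½kx² = ½(224)(0.29)² = 9.419 J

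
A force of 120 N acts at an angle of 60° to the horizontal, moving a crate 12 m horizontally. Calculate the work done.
W = F·d·cosθ = (120)(12)cos(60°) = 720.0 J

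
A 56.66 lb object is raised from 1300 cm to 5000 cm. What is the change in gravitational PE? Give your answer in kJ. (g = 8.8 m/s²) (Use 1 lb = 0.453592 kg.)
Convert to SI: m = 25.7005 kg, Δh = 37.0 m
ΔPE = mgΔh = (25.7005)(8.8)(37.0) = 8368.09 J = 8.368 kJ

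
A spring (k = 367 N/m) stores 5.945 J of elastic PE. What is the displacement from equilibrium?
x = √(2·PE/k) = √(2·5.945/367) = 0.18 m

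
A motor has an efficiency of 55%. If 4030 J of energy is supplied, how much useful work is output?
W_out = η·W_in = 0.55·4030 = 2216.5 J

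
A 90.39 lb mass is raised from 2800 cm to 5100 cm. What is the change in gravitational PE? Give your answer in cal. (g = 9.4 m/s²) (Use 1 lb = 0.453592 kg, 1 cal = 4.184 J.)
Convert to SI: m = 41.0002 kg, Δh = 23.0 m
ΔPE = mgΔh = (41.0002)(9.4)(23.0) = 8864.24 J = 2119 cal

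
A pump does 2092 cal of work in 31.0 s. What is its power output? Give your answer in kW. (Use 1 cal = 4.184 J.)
Convert to SI: W = 8752.93 J, t = 31.0 s
P = W/t = 8752.93/31.0 = 282.353 W = 0.2824 kW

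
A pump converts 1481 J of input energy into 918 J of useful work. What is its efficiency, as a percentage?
η = W_out/W_in = 918/1481 = 61.99%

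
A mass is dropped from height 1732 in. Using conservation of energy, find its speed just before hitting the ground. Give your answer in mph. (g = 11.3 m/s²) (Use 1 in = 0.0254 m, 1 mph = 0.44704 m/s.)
Convert to SI: h = 43.9928 m
mgh = ½mv² ⇒ v = √(2gh) = √(2·11.3·43.9928) = 31.5315 m/s = 70.53 mph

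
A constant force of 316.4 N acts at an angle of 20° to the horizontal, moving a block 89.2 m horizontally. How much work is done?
W = F·d·cosθ = (316.4)(89.2)cos(20°) = 26520 J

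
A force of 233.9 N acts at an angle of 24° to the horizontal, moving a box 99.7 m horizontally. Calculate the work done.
W = F·d·cosθ = (233.9)(99.7)cos(24°) = 21300 J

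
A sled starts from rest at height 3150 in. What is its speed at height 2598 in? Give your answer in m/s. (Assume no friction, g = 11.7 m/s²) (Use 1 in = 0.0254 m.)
Convert to SI: h₁−h₂ = 14.0208 m
mgh₁ = mgh₂ + ½mv² ⇒ v = √(2g(h₁−h₂)) = √(2·11.7·14.0208) = 18.11 m/s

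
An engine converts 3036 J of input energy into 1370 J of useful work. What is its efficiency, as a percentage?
η = W_out/W_in = 1370/3036 = 45.13%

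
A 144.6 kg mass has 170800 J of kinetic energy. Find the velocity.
v = √(2·KE/m) = √(2·170800/144.6) = 48.6 m/s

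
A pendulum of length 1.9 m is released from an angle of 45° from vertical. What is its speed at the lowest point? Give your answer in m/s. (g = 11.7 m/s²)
h = L(1 − cosθ) = 1.9(1 − cos45°) = 0.556497 m
v = √(2gh) = √(2·11.7·0.556497) = 3.609 m/s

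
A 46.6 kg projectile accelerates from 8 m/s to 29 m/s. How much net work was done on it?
W = ΔKE = ½m(v₂² − v₁²) = ½(46.6)(29² − 8²) = 18104.1 J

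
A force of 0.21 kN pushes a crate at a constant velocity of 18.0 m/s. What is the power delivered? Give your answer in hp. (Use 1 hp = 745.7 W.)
Convert to SI: F = 210.0 N, v = 18.0 m/s
P = Fv = (210.0)(18.0) = 3780.0 W = 5.069 hp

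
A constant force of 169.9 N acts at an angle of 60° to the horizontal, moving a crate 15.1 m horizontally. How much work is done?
W = F·d·cosθ = (169.9)(15.1)cos(60°) = 1283 J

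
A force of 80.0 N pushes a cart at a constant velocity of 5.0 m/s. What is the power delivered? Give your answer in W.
P = Fv = (80.0)(5.0) = 400.0 W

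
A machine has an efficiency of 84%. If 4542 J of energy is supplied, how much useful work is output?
W_out = η·W_in = 0.84·4542 = 3815.28 J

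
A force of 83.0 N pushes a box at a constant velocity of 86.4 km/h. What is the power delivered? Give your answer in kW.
Convert to SI: F = 83.0 N, v = 24.0 m/s
P = Fv = (83.0)(24.0) = 1992.0 W = 1.992 kW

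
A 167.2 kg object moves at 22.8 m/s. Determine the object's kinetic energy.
KE = ½mv² = ½(167.2)(22.8)² = 43460 J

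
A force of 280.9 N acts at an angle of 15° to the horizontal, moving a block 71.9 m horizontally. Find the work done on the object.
W = F·d·cosθ = (280.9)(71.9)cos(15°) = 19510 J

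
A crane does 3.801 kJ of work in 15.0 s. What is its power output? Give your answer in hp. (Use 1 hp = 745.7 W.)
Convert to SI: W = 3801.0 J, t = 15.0 s
P = W/t = 3801.0/15.0 = 253.4 W = 0.3398 hp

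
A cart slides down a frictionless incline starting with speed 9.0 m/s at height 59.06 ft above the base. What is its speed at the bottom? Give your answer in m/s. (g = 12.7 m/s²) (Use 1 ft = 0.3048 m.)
Convert to SI: v₀ = 9.0 m/s, h = 18.0015 m
½mv₀² + mgh = ½mv² ⇒ v = √(v₀² + 2gh) = √(9.0² + 2·12.7·18.0015) = 23.2 m/s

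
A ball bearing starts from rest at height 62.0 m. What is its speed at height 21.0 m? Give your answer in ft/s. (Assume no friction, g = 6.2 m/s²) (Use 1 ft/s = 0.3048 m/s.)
mgh₁ = mgh₂ + ½mv² ⇒ v = √(2g(h₁−h₂)) = √(2·6.2·41.0) = 22.5477 m/s = 73.98 ft/s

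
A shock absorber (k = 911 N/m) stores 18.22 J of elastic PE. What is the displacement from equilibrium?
x = √(2·PE/k) = √(2·18.22/911) = 0.2 m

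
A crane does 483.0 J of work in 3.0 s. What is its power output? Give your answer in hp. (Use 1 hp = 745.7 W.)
P = W/t = 483.0/3.0 = 161.0 W = 0.2159 hp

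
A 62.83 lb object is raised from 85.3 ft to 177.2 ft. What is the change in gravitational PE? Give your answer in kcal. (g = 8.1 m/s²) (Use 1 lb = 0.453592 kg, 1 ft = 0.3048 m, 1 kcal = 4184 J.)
Convert to SI: m = 28.4992 kg, Δh = 28.0111 m
ΔPE = mgΔh = (28.4992)(8.1)(28.0111) = 6466.18 J = 1.545 kcal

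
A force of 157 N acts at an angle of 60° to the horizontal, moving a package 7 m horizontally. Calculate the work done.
W = F·d·cosθ = (157)(7)cos(60°) = 549.5 J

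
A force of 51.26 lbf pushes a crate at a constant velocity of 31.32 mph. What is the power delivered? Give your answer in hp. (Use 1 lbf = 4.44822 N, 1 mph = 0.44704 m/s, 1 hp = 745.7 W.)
Convert to SI: F = 228.016 N, v = 14.0013 m/s
P = Fv = (228.016)(14.0013) = 3192.52 W = 4.281 hp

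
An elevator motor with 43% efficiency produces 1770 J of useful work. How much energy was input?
W_in = W_out/η = 1770/0.43 = 4116 J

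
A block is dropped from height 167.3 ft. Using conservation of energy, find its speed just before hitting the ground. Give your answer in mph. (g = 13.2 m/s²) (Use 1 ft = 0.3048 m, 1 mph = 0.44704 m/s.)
Convert to SI: h = 50.993 m
mgh = ½mv² ⇒ v = √(2gh) = √(2·13.2·50.993) = 36.69082 m/s = 82.08 mph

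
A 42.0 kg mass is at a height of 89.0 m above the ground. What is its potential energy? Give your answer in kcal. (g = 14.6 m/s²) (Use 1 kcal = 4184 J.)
PE = mgh = (42.0)(14.6)(89.0) = 54574.8 J = 13.04 kcal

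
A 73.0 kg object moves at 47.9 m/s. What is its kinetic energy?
KE = ½mv² = ½(73.0)(47.9)² = 83750 J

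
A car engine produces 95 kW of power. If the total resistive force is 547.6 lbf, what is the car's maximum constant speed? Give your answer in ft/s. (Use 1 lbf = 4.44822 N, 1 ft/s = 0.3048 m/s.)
Convert to SI: F = 2435.85 N
P = Fv ⇒ v = P/F = 95000 W/2435.85 N = 39.0008 m/s = 128.0 ft/s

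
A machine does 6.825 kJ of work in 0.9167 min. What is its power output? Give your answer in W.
Convert to SI: W = 6825.0 J, t = 55.002 s
P = W/t = 6825.0/55.002 = 124.1 W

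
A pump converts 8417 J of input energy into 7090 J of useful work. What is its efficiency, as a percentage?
η = W_out/W_in = 7090/8417 = 84.23%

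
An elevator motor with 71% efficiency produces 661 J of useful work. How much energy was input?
W_in = W_out/η = 661/0.71 = 931.0 J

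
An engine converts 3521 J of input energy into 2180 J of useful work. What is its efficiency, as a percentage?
η = W_out/W_in = 2180/3521 = 61.91%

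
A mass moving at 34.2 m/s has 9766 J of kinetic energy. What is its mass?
m = 2·KE/v² = 2·9766/(34.2)² = 16.7 kg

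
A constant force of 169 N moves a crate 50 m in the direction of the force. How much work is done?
W = F·d = (169)(50) = 8450 J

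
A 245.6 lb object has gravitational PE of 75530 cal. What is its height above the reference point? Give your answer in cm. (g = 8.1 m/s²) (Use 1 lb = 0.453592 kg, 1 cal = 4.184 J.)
Convert to SI: m = 111.402 kg, PE = 316018 J
h = PE/(mg) = 316018/(111.402·8.1) = 350.213 m = 35020 cm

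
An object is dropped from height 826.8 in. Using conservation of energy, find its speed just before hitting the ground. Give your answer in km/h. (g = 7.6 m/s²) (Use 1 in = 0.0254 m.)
Convert to SI: h = 21.0007 m
mgh = ½mv² ⇒ v = √(2gh) = √(2·7.6·21.0007) = 17.8665 m/s = 64.32 km/h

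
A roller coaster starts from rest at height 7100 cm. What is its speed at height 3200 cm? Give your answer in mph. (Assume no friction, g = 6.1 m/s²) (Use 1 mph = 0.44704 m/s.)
Convert to SI: h₁−h₂ = 39.0 m
mgh₁ = mgh₂ + ½mv² ⇒ v = √(2g(h₁−h₂)) = √(2·6.1·39.0) = 21.8128 m/s = 48.79 mph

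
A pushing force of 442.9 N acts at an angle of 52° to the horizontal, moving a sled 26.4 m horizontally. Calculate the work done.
W = F·d·cosθ = (442.9)(26.4)cos(52°) = 7199 J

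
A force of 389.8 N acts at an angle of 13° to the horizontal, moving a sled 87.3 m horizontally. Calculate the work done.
W = F·d·cosθ = (389.8)(87.3)cos(13°) = 33160 J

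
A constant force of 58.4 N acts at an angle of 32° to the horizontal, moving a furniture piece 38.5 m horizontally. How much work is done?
W = F·d·cosθ = (58.4)(38.5)cos(32°) = 1907 J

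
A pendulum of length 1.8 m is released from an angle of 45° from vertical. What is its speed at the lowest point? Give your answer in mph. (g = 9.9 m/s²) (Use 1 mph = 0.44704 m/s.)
h = L(1 − cosθ) = 1.8(1 − cos45°) = 0.527208 m
v = √(2gh) = √(2·9.9·0.527208) = 3.2309 m/s = 7.227 mph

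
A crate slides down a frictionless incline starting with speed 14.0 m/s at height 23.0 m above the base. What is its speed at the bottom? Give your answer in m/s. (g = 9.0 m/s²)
½mv₀² + mgh = ½mv² ⇒ v = √(v₀² + 2gh) = √(14.0² + 2·9.0·23.0) = 24.7 m/s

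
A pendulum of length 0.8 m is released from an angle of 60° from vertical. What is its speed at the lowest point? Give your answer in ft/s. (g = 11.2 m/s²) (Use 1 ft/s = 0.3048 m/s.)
h = L(1 − cosθ) = 0.8(1 − cos60°) = 0.4 m
v = √(2gh) = √(2·11.2·0.4) = 2.99333 m/s = 9.821 ft/s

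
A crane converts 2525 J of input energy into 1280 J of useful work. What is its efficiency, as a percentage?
η = W_out/W_in = 1280/2525 = 50.69%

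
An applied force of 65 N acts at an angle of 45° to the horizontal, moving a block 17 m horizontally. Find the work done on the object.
W = F·d·cosθ = (65)(17)cos(45°) = 781.4 J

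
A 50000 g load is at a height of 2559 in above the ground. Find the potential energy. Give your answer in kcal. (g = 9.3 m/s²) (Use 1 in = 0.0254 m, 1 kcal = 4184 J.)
Convert to SI: m = 50.0 kg, h = 64.9986 m
PE = mgh = (50.0)(9.3)(64.9986) = 30224.3 J = 7.224 kcal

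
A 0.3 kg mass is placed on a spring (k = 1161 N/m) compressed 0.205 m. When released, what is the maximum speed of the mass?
½kx² = ½mv² ⇒ v = x√(k/m) = (0.205)√(1161/0.3) = 12.75 m/s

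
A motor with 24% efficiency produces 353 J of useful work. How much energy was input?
W_in = W_out/η = 353/0.24 = 1471 J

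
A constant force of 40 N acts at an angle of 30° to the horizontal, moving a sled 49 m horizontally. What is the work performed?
W = F·d·cosθ = (40)(49)cos(30°) = 1697 J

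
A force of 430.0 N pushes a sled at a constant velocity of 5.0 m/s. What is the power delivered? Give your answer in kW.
P = Fv = (430.0)(5.0) = 2150.0 W = 2.15 kW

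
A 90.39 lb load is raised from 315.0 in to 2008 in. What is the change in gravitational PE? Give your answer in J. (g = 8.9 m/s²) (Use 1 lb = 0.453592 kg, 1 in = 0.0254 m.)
Convert to SI: m = 41.0002 kg, Δh = 43.0022 m
ΔPE = mgΔh = (41.0002)(8.9)(43.0022) = 15690 J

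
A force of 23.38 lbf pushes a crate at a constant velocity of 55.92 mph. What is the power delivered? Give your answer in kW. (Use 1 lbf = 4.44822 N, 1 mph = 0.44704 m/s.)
Convert to SI: F = 103.999 N, v = 24.9985 m/s
P = Fv = (103.999)(24.9985) = 2599.83 W = 2.6 kW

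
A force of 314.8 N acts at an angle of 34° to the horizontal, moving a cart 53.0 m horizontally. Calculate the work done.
W = F·d·cosθ = (314.8)(53.0)cos(34°) = 13830 J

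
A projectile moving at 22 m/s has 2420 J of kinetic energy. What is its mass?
m = 2·KE/v² = 2·2420/(22)² = 10.0 kg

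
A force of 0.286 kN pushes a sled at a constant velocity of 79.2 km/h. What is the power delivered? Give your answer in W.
Convert to SI: F = 286.0 N, v = 22.0 m/s
P = Fv = (286.0)(22.0) = 6292 W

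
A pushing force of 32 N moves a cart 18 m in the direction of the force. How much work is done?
W = F·d = (32)(18) = 576.0 J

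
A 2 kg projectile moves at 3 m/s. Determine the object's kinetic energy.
KE = ½mv² = ½(2)(3)² = 9.0 J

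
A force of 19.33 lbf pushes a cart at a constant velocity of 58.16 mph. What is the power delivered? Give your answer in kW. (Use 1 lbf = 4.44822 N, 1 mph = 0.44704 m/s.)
Convert to SI: F = 85.9841 N, v = 25.9998 m/s
P = Fv = (85.9841)(25.9998) = 2235.57 W = 2.236 kW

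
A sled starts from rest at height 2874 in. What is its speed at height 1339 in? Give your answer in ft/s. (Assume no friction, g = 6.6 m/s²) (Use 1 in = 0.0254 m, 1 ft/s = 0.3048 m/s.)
Convert to SI: h₁−h₂ = 38.989 m
mgh₁ = mgh₂ + ½mv² ⇒ v = √(2g(h₁−h₂)) = √(2·6.6·38.989) = 22.686 m/s = 74.43 ft/s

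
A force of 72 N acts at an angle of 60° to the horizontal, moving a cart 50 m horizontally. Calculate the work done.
W = F·d·cosθ = (72)(50)cos(60°) = 1800 J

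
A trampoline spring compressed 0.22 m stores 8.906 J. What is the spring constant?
k = 2·PE/x² = 2·8.906/(0.22)² = 368.0 N/m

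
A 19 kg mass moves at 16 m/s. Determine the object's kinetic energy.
KE = ½mv² = ½(19)(16)² = 2432.0 J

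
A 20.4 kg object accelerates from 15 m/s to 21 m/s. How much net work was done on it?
W = ΔKE = ½m(v₂² − v₁²) = ½(20.4)(21² − 15²) = 2203.2 J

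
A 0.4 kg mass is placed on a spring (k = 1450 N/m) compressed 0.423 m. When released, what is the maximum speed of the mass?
½kx² = ½mv² ⇒ v = x√(k/m) = (0.423)√(1450/0.4) = 25.47 m/s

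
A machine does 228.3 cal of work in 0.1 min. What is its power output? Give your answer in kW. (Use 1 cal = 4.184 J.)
Convert to SI: W = 955.207 J, t = 6.0 s
P = W/t = 955.207/6.0 = 159.201 W = 0.1592 kW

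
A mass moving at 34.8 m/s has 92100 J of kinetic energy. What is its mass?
m = 2·KE/v² = 2·92100/(34.8)² = 152.1 kg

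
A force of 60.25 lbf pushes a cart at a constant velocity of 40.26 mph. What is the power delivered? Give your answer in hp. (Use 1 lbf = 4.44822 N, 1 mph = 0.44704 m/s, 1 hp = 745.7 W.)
Convert to SI: F = 268.005 N, v = 17.9978 m/s
P = Fv = (268.005)(17.9978) = 4823.51 W = 6.468 hp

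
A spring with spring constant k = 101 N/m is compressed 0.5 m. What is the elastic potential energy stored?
PE = ½kx² = ½(101)(0.5)² = 12.63 J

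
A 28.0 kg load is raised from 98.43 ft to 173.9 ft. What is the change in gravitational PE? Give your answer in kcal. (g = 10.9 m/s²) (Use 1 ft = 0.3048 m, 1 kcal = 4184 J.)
Convert to SI: m = 28.0 kg, Δh = 23.0033 m
ΔPE = mgΔh = (28.0)(10.9)(23.0033) = 7020.59 J = 1.678 kcal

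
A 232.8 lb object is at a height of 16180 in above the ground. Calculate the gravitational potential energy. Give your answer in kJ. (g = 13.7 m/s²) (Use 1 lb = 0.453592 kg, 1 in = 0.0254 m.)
Convert to SI: m = 105.596 kg, h = 410.972 m
PE = mgh = (105.596)(13.7)(410.972) = 594540 J = 594.5 kJ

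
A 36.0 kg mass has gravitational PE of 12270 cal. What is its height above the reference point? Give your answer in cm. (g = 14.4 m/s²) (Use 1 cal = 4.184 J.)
Convert to SI: m = 36.0 kg, PE = 51337.7 J
h = PE/(mg) = 51337.7/(36.0·14.4) = 99.031 m = 9903 cm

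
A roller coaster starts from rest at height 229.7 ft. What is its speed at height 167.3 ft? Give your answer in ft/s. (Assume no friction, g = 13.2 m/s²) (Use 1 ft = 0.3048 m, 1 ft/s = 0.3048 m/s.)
Convert to SI: h₁−h₂ = 19.0195 m
mgh₁ = mgh₂ + ½mv² ⇒ v = √(2g(h₁−h₂)) = √(2·13.2·19.0195) = 22.4079 m/s = 73.52 ft/s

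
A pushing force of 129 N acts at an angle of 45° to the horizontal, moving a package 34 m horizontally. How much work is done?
W = F·d·cosθ = (129)(34)cos(45°) = 3101 J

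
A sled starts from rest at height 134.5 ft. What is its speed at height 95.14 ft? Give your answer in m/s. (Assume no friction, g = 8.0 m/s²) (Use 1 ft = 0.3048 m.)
Convert to SI: h₁−h₂ = 11.9969 m
mgh₁ = mgh₂ + ½mv² ⇒ v = √(2g(h₁−h₂)) = √(2·8.0·11.9969) = 13.85 m/s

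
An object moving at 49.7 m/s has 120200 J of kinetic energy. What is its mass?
m = 2·KE/v² = 2·120200/(49.7)² = 97.32 kg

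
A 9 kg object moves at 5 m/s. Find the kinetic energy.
KE = ½mv² = ½(9)(5)² = 112.5 J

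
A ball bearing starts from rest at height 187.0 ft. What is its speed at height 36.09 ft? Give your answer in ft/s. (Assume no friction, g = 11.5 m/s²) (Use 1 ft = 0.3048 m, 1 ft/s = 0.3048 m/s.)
Convert to SI: h₁−h₂ = 45.9974 m
mgh₁ = mgh₂ + ½mv² ⇒ v = √(2g(h₁−h₂)) = √(2·11.5·45.9974) = 32.526 m/s = 106.7 ft/s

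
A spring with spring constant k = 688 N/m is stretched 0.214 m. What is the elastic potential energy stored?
PE = ½kx² = ½(688)(0.214)² = 15.75 J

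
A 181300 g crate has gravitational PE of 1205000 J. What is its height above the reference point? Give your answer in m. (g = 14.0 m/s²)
Convert to SI: m = 181.3 kg, PE = 1205000 J
h = PE/(mg) = 1205000/(181.3·14.0) = 474.7 m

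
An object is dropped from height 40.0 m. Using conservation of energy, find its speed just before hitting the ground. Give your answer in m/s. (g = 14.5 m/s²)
mgh = ½mv² ⇒ v = √(2gh) = √(2·14.5·40.0) = 34.06 m/s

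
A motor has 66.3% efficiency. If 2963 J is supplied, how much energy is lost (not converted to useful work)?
W_lost = W_in(1 − η) = 2963·(1 − 0.663) = 998.5 J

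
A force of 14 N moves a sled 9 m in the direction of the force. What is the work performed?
W = F·d = (14)(9) = 126.0 J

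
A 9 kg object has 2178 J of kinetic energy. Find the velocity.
v = √(2·KE/m) = √(2·2178/9) = 22.0 m/s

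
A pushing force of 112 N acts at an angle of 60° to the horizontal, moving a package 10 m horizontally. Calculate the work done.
W = F·d·cosθ = (112)(10)cos(60°) = 560.0 J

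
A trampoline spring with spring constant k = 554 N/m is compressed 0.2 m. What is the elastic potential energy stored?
PE = ½kx² = ½(554)(0.2)² = 11.08 J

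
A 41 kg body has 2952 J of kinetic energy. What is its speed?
v = √(2·KE/m) = √(2·2952/41) = 12.0 m/s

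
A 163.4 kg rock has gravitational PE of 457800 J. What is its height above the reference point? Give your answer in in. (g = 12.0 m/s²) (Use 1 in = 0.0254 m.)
h = PE/(mg) = 457800/(163.4·12.0) = 233.476 m = 9192 in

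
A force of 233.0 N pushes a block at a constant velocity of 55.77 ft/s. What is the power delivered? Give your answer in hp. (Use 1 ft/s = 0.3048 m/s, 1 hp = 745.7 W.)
Convert to SI: F = 233.0 N, v = 16.9987 m/s
P = Fv = (233.0)(16.9987) = 3960.7 W = 5.311 hp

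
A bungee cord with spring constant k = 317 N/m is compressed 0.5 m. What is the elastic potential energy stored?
PE = ½kx² = ½(317)(0.5)² = 39.63 J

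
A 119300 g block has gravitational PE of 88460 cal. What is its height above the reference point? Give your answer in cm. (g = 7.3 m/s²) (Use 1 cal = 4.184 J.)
Convert to SI: m = 119.3 kg, PE = 370117 J
h = PE/(mg) = 370117/(119.3·7.3) = 424.987 m = 42500 cm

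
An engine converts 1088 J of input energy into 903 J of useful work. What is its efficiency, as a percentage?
η = W_out/W_in = 903/1088 = 83.0%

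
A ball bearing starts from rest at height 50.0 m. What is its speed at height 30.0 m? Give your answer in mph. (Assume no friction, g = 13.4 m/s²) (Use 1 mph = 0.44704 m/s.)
mgh₁ = mgh₂ + ½mv² ⇒ v = √(2g(h₁−h₂)) = √(2·13.4·20.0) = 23.1517 m/s = 51.79 mph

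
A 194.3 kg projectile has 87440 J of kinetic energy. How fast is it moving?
v = √(2·KE/m) = √(2·87440/194.3) = 30.0 m/s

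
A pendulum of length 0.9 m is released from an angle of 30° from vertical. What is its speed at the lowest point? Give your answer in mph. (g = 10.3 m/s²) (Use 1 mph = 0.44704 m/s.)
h = L(1 − cosθ) = 0.9(1 − cos30°) = 0.120577 m
v = √(2gh) = √(2·10.3·0.120577) = 1.576036 m/s = 3.525 mph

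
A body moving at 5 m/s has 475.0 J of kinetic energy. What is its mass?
m = 2·KE/v² = 2·475.0/(5)² = 38.0 kg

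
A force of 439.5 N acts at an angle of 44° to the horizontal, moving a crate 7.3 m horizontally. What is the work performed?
W = F·d·cosθ = (439.5)(7.3)cos(44°) = 2308 J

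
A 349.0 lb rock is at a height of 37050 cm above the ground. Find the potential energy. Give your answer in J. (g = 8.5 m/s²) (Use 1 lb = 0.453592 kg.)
Convert to SI: m = 158.304 kg, h = 370.5 m
PE = mgh = (158.304)(8.5)(370.5) = 498500 J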